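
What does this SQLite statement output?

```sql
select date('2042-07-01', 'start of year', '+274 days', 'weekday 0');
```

`start of year` rewinds 2042-07-01 to 2042-01-01.
Applying '+274 days' to 2042-01-01: counting 274 days forward gives 2042-10-02.
`weekday 0` advances to the next Sunday; 2042-10-02 is a Thursday, so it moves forward to 2042-10-05.

2042-10-05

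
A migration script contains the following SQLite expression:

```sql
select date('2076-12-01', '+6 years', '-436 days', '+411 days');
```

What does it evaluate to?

2082-11-06

Adding +6 years to 2076-12-01 gives 2082-12-01.
Applying '-436 days' to 2082-12-01: counting 436 days back gives 2081-09-21.
Applying '+411 days' to 2081-09-21: counting 411 days forward gives 2082-11-06.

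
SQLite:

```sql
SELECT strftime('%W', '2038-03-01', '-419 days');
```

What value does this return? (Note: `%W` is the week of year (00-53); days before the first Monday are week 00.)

First apply '-419 days': 2038-03-01 → 2037-01-06.
2037-01-06 is a Tuesday. SQLite's %W counts Mondays since the year started; the result is 01.

01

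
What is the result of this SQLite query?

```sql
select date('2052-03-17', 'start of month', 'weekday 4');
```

2052-03-07

`start of month` rewinds 2052-03-17 to 2052-03-01.
`weekday 4` advances to the next Thursday; 2052-03-01 is a Friday, so it moves forward to 2052-03-07.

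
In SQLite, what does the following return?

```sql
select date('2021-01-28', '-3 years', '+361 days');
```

Adding -3 years to 2021-01-28 gives 2018-01-28.
Applying '+361 days' to 2018-01-28: counting 361 days forward gives 2019-01-24.

2019-01-24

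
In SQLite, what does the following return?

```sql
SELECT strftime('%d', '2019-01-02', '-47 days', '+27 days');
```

First apply '-47 days', '+27 days': 2019-01-02 → 2018-12-13.
`%d` extracts the 2-digit day of month: 13.

13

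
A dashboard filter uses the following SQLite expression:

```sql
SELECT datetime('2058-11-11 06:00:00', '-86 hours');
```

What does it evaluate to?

2058-11-07 16:00:00

-86 hours from 2058-11-11 06:00:00 is 2058-11-07 16:00:00 (crosses midnight).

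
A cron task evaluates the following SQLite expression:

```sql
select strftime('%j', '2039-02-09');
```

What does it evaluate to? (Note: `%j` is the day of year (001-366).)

040

Day-of-year for 2039-02-09: days since 2039-01-01 inclusive = 40, zero-padded to 040.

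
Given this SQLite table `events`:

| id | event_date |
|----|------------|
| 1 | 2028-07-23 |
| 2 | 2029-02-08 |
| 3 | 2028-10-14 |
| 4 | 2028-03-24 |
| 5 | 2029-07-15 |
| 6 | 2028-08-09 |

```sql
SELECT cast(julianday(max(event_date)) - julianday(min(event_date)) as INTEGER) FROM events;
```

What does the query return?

478

MIN = 2028-03-24, MAX = 2029-07-15.
7 days remain in March 2028 after the 24th (31 − 24).
Full months from April 2028 through June 2029 contribute their day counts.
Then 15 days into July 2029.
Total: 7 + 30 + 31 + 30 + 31 + 31 + 30 + 31 + 30 + 31 + 31 + 28 + 31 + 30 + 31 + 30 + 15 = 478.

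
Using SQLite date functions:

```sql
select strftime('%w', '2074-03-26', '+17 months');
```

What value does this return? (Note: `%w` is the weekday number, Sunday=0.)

First apply '+17 months': 2074-03-26 → 2075-08-26.
2075-08-26 is a Monday; with Sunday=0 that is 1.

1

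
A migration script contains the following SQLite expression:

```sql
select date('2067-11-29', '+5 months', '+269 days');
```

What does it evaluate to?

2069-01-23

Adding +5 months to 2067-11-29 gives 2068-04-29.
Applying '+269 days' to 2068-04-29: counting 269 days forward gives 2069-01-23.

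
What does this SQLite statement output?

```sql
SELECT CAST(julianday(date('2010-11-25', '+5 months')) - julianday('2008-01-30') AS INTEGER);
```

1181

Adding +5 months to 2010-11-25 gives 2011-04-25.
1 day remains in January 2008 after the 30th (31 − 30).
Full months from February 2008 through March 2011 contribute their day counts.
Then 25 days into April 2011.
Total: 1 + 29 + 31 + 30 + 31 + 30 + 31 + 31 + 30 + 31 + 30 + 31 + 31 + 28 + 31 + 30 + 31 + 30 + 31 + 31 + 30 + 31 + 30 + 31 + 31 + 28 + 31 + 30 + 31 + 30 + 31 + 31 + 30 + 31 + 30 + 31 + 31 + 28 + 31 + 25 = 1181.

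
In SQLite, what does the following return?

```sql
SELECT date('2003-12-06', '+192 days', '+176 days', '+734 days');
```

2006-12-12

Applying '+192 days' to 2003-12-06: counting 192 days forward gives 2004-06-15.
Applying '+176 days' to 2004-06-15: counting 176 days forward gives 2004-12-08.
Applying '+734 days' to 2004-12-08: counting 734 days forward gives 2006-12-12.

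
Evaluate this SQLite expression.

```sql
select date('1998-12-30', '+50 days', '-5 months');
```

Applying '+50 days' to 1998-12-30: counting 50 days forward gives 1999-02-18.
Adding -5 months to 1999-02-18 gives 1998-09-18.

1998-09-18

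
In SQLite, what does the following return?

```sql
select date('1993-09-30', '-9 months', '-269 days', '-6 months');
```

Adding -9 months to 1993-09-30 gives 1992-12-30.
Applying '-269 days' to 1992-12-30: counting 269 days back gives 1992-04-05.
Adding -6 months to 1992-04-05 gives 1991-10-05.

1991-10-05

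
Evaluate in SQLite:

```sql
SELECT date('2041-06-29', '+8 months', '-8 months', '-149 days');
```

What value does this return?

2041-02-02

Adding +8 months to 2041-06-29 targets 2042-02-29. February 2042 has only 28 days, so SQLite normalizes the 1-day overflow forward to 2042-03-01.
Adding -8 months to 2042-03-01 gives 2041-07-01.
Applying '-149 days' to 2041-07-01: counting 149 days back gives 2041-02-02.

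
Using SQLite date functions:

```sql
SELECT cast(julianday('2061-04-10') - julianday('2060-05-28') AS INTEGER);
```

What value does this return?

317

3 days remain in May 2060 after the 28th (31 − 28).
Full months from June 2060 through March 2061 contribute their day counts.
Then 10 days into April 2061.
Total: 3 + 30 + 31 + 31 + 30 + 31 + 30 + 31 + 31 + 28 + 31 + 10 = 317.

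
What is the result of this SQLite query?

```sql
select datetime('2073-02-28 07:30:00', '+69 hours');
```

+69 hours from 2073-02-28 07:30:00 is 2073-03-03 04:30:00 (crosses midnight).

2073-03-03 04:30:00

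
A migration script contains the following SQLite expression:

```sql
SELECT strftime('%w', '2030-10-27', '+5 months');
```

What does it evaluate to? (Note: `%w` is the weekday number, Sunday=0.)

4

First apply '+5 months': 2030-10-27 → 2031-03-27.
2031-03-27 is a Thursday; with Sunday=0 that is 4.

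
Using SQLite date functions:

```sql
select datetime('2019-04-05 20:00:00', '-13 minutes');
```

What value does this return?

-13 minutes from 2019-04-05 20:00:00 is 2019-04-05 19:47:00.

2019-04-05 19:47:00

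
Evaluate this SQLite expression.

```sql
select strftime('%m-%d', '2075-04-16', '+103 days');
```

First apply '+103 days': 2075-04-16 → 2075-07-28.
`%m-%d` extracts the month-day: 07-28.

07-28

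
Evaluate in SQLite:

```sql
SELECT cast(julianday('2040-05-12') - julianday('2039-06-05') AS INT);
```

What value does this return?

25 days remain in June 2039 after the 5th (30 − 5).
Full months from July 2039 through April 2040 contribute their day counts.
Then 12 days into May 2040.
Total: 25 + 31 + 31 + 30 + 31 + 30 + 31 + 31 + 29 + 31 + 30 + 12 = 342.

342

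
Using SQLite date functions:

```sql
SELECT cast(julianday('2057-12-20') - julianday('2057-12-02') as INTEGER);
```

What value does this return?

Both dates are in December 2057: 20 − 2 = 18.

18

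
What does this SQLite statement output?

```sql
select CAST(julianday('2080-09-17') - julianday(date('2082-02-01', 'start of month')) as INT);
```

`start of month` rewinds 2082-02-01 to 2082-02-01.
13 days remain in September 2080 after the 17th (30 − 17).
Full months from October 2080 through January 2082 contribute their day counts.
Then 1 day into February 2082.
Total: 13 + 31 + 30 + 31 + 31 + 28 + 31 + 30 + 31 + 30 + 31 + 31 + 30 + 31 + 30 + 31 + 31 + 1 = 502.
The subtraction is earlier − later, so the result is −502 → -502.

-502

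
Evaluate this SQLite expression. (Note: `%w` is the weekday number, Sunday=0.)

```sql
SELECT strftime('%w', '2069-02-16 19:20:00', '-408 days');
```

4

First apply '-408 days': 2069-02-16 19:20:00 → 2068-01-05 19:20:00.
2068-01-05 is a Thursday; with Sunday=0 that is 4.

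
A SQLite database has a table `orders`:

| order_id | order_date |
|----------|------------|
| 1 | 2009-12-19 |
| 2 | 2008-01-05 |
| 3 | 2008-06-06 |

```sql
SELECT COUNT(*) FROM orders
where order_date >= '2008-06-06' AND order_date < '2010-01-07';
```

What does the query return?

2

Rows in [2008-06-06, 2010-01-07): 2009-12-19, 2008-06-06 → 2 rows.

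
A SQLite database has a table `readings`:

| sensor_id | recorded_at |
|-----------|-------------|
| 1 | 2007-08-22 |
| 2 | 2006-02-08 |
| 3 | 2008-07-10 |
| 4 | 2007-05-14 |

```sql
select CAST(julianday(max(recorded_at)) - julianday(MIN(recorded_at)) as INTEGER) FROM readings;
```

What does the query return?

MIN = 2006-02-08, MAX = 2008-07-10.
20 days remain in February 2006 after the 8th (28 − 8).
Full months from March 2006 through June 2008 contribute their day counts.
Then 10 days into July 2008.
Total: 20 + 31 + 30 + 31 + 30 + 31 + 31 + 30 + 31 + 30 + 31 + 31 + 28 + 31 + 30 + 31 + 30 + 31 + 31 + 30 + 31 + 30 + 31 + 31 + 29 + 31 + 30 + 31 + 30 + 10 = 883.

883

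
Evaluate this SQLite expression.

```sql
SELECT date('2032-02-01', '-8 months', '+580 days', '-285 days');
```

Adding -8 months to 2032-02-01 gives 2031-06-01.
Applying '+580 days' to 2031-06-01: counting 580 days forward gives 2033-01-01.
Applying '-285 days' to 2033-01-01: counting 285 days back gives 2032-03-22.

2032-03-22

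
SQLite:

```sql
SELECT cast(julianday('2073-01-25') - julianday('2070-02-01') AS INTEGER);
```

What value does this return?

27 days remain in February 2070 after the 1st (28 − 1).
Full months from March 2070 through December 2072 contribute their day counts.
Then 25 days into January 2073.
Total: 27 + 31 + 30 + 31 + 30 + 31 + 31 + 30 + 31 + 30 + 31 + 31 + 28 + 31 + 30 + 31 + 30 + 31 + 31 + 30 + 31 + 30 + 31 + 31 + 29 + 31 + 30 + 31 + 30 + 31 + 31 + 30 + 31 + 30 + 31 + 25 = 1089.

1089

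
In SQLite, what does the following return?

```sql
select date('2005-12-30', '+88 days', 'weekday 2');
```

2006-03-28

Applying '+88 days' to 2005-12-30: counting 88 days forward gives 2006-03-28.
`weekday 2` advances to the next Tuesday; 2006-03-28 is already a Tuesday, so it stays at 2006-03-28.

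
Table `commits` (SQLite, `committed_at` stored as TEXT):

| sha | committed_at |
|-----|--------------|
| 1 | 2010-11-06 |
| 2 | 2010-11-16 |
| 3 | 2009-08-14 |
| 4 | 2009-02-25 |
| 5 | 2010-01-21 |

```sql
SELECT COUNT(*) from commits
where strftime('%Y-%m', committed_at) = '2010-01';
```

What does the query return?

Rows with year-month 2010-01: 2010-01-21 → 1.

1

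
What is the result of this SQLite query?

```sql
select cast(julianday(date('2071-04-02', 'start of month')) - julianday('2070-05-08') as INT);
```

`start of month` rewinds 2071-04-02 to 2071-04-01.
23 days remain in May 2070 after the 8th (31 − 8).
Full months from June 2070 through March 2071 contribute their day counts.
Then 1 day into April 2071.
Total: 23 + 30 + 31 + 31 + 30 + 31 + 30 + 31 + 31 + 28 + 31 + 1 = 328.

328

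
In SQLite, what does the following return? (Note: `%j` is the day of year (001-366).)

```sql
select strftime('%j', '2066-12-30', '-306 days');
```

First apply '-306 days': 2066-12-30 → 2066-02-27.
Day-of-year for 2066-02-27: days since 2066-01-01 inclusive = 58, zero-padded to 058.

058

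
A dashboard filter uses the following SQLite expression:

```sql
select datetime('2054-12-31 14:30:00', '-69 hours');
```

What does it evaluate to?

-69 hours from 2054-12-31 14:30:00 is 2054-12-28 17:30:00 (crosses midnight).

2054-12-28 17:30:00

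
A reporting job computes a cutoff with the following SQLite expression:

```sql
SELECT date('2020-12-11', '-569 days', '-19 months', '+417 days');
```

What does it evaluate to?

2018-12-13

Applying '-569 days' to 2020-12-11: counting 569 days back gives 2019-05-22.
Adding -19 months to 2019-05-22 gives 2017-10-22.
Applying '+417 days' to 2017-10-22: counting 417 days forward gives 2018-12-13.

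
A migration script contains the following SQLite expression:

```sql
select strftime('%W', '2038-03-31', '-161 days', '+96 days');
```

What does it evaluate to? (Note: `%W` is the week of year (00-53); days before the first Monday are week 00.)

First apply '-161 days', '+96 days': 2038-03-31 → 2038-01-25.
2038-01-25 is a Monday. SQLite's %W counts Mondays since the year started; the result is 04.

04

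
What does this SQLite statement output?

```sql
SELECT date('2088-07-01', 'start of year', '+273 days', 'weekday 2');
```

2088-10-05

`start of year` rewinds 2088-07-01 to 2088-01-01.
Applying '+273 days' to 2088-01-01: counting 273 days forward gives 2088-09-30.
`weekday 2` advances to the next Tuesday; 2088-09-30 is a Thursday, so it moves forward to 2088-10-05.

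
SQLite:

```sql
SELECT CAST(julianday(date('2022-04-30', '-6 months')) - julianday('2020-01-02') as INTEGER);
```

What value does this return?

Adding -6 months to 2022-04-30 gives 2021-10-30.
29 days remain in January 2020 after the 2nd (31 − 2).
Full months from February 2020 through September 2021 contribute their day counts.
Then 30 days into October 2021.
Total: 29 + 29 + 31 + 30 + 31 + 30 + 31 + 31 + 30 + 31 + 30 + 31 + 31 + 28 + 31 + 30 + 31 + 30 + 31 + 31 + 30 + 30 = 667.

667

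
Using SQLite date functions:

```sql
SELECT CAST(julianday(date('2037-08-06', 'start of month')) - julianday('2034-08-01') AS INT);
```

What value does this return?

`start of month` rewinds 2037-08-06 to 2037-08-01.
30 days remain in August 2034 after the 1st (31 − 1).
Full months from September 2034 through July 2037 contribute their day counts.
Then 1 day into August 2037.
Total: 30 + 30 + 31 + 30 + 31 + 31 + 28 + 31 + 30 + 31 + 30 + 31 + 31 + 30 + 31 + 30 + 31 + 31 + 29 + 31 + 30 + 31 + 30 + 31 + 31 + 30 + 31 + 30 + 31 + 31 + 28 + 31 + 30 + 31 + 30 + 31 + 1 = 1096.

1096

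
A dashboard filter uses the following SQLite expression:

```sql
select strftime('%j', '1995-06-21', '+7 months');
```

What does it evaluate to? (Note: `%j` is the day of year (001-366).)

First apply '+7 months': 1995-06-21 → 1996-01-21.
Day-of-year for 1996-01-21: days since 1996-01-01 inclusive = 21, zero-padded to 021.

021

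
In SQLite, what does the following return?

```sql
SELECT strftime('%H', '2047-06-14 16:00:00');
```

`%H` extracts the 2-digit hour (00-23): 16.

16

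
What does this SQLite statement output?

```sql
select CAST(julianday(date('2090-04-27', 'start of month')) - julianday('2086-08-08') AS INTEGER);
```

`start of month` rewinds 2090-04-27 to 2090-04-01.
23 days remain in August 2086 after the 8th (31 − 8).
Full months from September 2086 through March 2090 contribute their day counts.
Then 1 day into April 2090.
Total: 23 + 30 + 31 + 30 + 31 + 31 + 28 + 31 + 30 + 31 + 30 + 31 + 31 + 30 + 31 + 30 + 31 + 31 + 29 + 31 + 30 + 31 + 30 + 31 + 31 + 30 + 31 + 30 + 31 + 31 + 28 + 31 + 30 + 31 + 30 + 31 + 31 + 30 + 31 + 30 + 31 + 31 + 28 + 31 + 1 = 1332.

1332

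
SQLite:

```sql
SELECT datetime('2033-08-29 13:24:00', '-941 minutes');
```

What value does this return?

2033-08-28 21:43:00

941 minutes = 15h 41m; -941 minutes from 2033-08-29 13:24:00 is 2033-08-28 21:43:00 (crosses midnight).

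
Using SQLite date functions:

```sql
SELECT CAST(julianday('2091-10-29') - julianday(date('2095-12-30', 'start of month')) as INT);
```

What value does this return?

-1494

`start of month` rewinds 2095-12-30 to 2095-12-01.
2 days remain in October 2091 after the 29th (31 − 29).
Full months from November 2091 through November 2095 contribute their day counts.
Then 1 day into December 2095.
Total: 2 + 30 + 31 + 31 + 29 + 31 + 30 + 31 + 30 + 31 + 31 + 30 + 31 + 30 + 31 + 31 + 28 + 31 + 30 + 31 + 30 + 31 + 31 + 30 + 31 + 30 + 31 + 31 + 28 + 31 + 30 + 31 + 30 + 31 + 31 + 30 + 31 + 30 + 31 + 31 + 28 + 31 + 30 + 31 + 30 + 31 + 31 + 30 + 31 + 30 + 1 = 1494.
The subtraction is earlier − later, so the result is −1494 → -1494.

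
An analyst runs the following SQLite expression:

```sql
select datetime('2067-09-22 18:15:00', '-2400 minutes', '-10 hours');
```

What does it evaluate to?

2067-09-20 16:15:00

2400 minutes = 40h 0m; -2400 minutes from 2067-09-22 18:15:00 is 2067-09-21 02:15:00 (crosses midnight).
-10 hours from 2067-09-21 02:15:00 is 2067-09-20 16:15:00 (crosses midnight).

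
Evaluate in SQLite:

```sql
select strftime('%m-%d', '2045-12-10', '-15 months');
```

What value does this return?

First apply '-15 months': 2045-12-10 → 2044-09-10.
`%m-%d` extracts the month-day: 09-10.

09-10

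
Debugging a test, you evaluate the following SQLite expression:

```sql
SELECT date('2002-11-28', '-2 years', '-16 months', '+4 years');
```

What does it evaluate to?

Adding -2 years to 2002-11-28 gives 2000-11-28.
Adding -16 months to 2000-11-28 gives 1999-07-28.
Adding +4 years to 1999-07-28 gives 2003-07-28.

2003-07-28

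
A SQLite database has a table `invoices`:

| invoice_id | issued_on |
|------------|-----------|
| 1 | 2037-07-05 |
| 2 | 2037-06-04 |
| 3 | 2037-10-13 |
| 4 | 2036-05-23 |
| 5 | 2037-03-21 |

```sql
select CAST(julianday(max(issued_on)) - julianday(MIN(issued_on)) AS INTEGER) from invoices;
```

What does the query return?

508

MIN = 2036-05-23, MAX = 2037-10-13.
8 days remain in May 2036 after the 23rd (31 − 23).
Full months from June 2036 through September 2037 contribute their day counts.
Then 13 days into October 2037.
Total: 8 + 30 + 31 + 31 + 30 + 31 + 30 + 31 + 31 + 28 + 31 + 30 + 31 + 30 + 31 + 31 + 30 + 13 = 508.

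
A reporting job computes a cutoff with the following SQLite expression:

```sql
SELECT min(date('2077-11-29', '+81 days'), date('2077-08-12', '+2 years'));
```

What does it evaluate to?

date('2077-11-29', '+81 days') → 2078-02-18.
date('2077-08-12', '+2 years') → 2079-08-12.
Earlier of the two is 2078-02-18.

2078-02-18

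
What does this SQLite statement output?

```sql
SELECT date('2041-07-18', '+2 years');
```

2043-07-18

Adding +2 years to 2041-07-18 gives 2043-07-18.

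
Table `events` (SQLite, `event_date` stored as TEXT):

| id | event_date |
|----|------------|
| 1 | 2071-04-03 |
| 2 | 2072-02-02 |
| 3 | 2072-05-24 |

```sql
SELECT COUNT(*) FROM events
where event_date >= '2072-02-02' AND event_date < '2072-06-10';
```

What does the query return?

Rows in [2072-02-02, 2072-06-10): 2072-02-02, 2072-05-24 → 2 rows.

2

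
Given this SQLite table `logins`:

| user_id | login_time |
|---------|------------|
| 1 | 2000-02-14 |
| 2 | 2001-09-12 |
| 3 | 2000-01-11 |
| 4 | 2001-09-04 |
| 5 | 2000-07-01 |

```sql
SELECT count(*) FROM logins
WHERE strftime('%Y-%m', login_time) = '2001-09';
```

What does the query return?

Rows with year-month 2001-09: 2001-09-12, 2001-09-04 → 2.

2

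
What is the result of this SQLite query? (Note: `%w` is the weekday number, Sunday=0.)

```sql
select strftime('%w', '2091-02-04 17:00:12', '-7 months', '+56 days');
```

First apply '-7 months', '+56 days': 2091-02-04 17:00:12 → 2090-08-29 17:00:12.
2090-08-29 is a Tuesday; with Sunday=0 that is 2.

2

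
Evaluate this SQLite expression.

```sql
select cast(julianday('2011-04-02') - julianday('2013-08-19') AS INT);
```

28 days remain in April 2011 after the 2nd (30 − 2).
Full months from May 2011 through July 2013 contribute their day counts.
Then 19 days into August 2013.
Total: 28 + 31 + 30 + 31 + 31 + 30 + 31 + 30 + 31 + 31 + 29 + 31 + 30 + 31 + 30 + 31 + 31 + 30 + 31 + 30 + 31 + 31 + 28 + 31 + 30 + 31 + 30 + 31 + 19 = 870.
The subtraction is earlier − later, so the result is −870 → -870.

-870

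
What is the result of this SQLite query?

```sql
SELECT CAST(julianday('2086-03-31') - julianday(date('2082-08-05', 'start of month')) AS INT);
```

1338

`start of month` rewinds 2082-08-05 to 2082-08-01.
30 days remain in August 2082 after the 1st (31 − 1).
Full months from September 2082 through February 2086 contribute their day counts.
Then 31 days into March 2086.
Total: 30 + 30 + 31 + 30 + 31 + 31 + 28 + 31 + 30 + 31 + 30 + 31 + 31 + 30 + 31 + 30 + 31 + 31 + 29 + 31 + 30 + 31 + 30 + 31 + 31 + 30 + 31 + 30 + 31 + 31 + 28 + 31 + 30 + 31 + 30 + 31 + 31 + 30 + 31 + 30 + 31 + 31 + 28 + 31 = 1338.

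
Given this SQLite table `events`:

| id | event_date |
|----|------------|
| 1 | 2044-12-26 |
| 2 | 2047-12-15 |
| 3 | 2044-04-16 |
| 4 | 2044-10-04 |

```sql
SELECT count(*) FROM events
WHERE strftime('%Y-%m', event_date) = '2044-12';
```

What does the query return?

Rows with year-month 2044-12: 2044-12-26 → 1.

1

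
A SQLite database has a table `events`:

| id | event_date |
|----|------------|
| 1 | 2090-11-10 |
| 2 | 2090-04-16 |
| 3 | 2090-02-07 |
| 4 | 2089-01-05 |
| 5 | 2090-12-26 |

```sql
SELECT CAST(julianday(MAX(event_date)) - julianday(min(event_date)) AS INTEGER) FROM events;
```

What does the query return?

720

MIN = 2089-01-05, MAX = 2090-12-26.
26 days remain in January 2089 after the 5th (31 − 5).
Full months from February 2089 through November 2090 contribute their day counts.
Then 26 days into December 2090.
Total: 26 + 28 + 31 + 30 + 31 + 30 + 31 + 31 + 30 + 31 + 30 + 31 + 31 + 28 + 31 + 30 + 31 + 30 + 31 + 31 + 30 + 31 + 30 + 26 = 720.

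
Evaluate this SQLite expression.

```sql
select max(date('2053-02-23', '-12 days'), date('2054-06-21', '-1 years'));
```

2053-06-21

date('2053-02-23', '-12 days') → 2053-02-11.
date('2054-06-21', '-1 years') → 2053-06-21.
Later of the two is 2053-06-21.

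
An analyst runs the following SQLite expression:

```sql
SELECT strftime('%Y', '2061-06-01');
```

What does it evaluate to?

2061

`%Y` extracts the 4-digit year: 2061.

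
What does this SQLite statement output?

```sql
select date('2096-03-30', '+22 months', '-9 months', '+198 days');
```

Adding +22 months to 2096-03-30 gives 2098-01-30.
Adding -9 months to 2098-01-30 gives 2097-04-30.
Applying '+198 days' to 2097-04-30: counting 198 days forward gives 2097-11-14.

2097-11-14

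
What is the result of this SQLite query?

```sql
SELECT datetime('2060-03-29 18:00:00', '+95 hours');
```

2060-04-02 17:00:00

+95 hours from 2060-03-29 18:00:00 is 2060-04-02 17:00:00 (crosses midnight).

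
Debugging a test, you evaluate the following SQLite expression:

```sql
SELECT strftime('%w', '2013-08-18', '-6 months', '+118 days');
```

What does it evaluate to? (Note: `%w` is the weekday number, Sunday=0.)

0

First apply '-6 months', '+118 days': 2013-08-18 → 2013-06-16.
2013-06-16 is a Sunday; with Sunday=0 that is 0.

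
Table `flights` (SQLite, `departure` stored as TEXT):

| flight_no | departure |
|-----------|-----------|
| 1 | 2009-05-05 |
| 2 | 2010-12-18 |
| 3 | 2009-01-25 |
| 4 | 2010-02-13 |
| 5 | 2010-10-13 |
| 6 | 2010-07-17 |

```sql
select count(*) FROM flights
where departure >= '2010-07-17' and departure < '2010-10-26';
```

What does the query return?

Rows in [2010-07-17, 2010-10-26): 2010-10-13, 2010-07-17 → 2 rows.

2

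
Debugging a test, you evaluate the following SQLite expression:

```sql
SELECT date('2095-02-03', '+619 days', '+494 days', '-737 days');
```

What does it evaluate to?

2096-02-14

Applying '+619 days' to 2095-02-03: counting 619 days forward gives 2096-10-14.
Applying '+494 days' to 2096-10-14: counting 494 days forward gives 2098-02-20.
Applying '-737 days' to 2098-02-20: counting 737 days back gives 2096-02-14.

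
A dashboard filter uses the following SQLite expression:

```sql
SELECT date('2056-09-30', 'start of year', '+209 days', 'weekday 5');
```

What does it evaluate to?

2056-07-28

`start of year` rewinds 2056-09-30 to 2056-01-01.
Applying '+209 days' to 2056-01-01: counting 209 days forward gives 2056-07-28.
`weekday 5` advances to the next Friday; 2056-07-28 is already a Friday, so it stays at 2056-07-28.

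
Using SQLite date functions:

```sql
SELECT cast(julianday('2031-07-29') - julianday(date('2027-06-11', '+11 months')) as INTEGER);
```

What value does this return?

1174

Adding +11 months to 2027-06-11 gives 2028-05-11.
20 days remain in May 2028 after the 11th (31 − 11).
Full months from June 2028 through June 2031 contribute their day counts.
Then 29 days into July 2031.
Total: 20 + 30 + 31 + 31 + 30 + 31 + 30 + 31 + 31 + 28 + 31 + 30 + 31 + 30 + 31 + 31 + 30 + 31 + 30 + 31 + 31 + 28 + 31 + 30 + 31 + 30 + 31 + 31 + 30 + 31 + 30 + 31 + 31 + 28 + 31 + 30 + 31 + 30 + 29 = 1174.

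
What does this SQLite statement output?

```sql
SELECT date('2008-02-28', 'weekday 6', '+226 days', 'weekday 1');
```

`weekday 6` advances to the next Saturday; 2008-02-28 is a Thursday, so it moves forward to 2008-03-01.
Applying '+226 days' to 2008-03-01: counting 226 days forward gives 2008-10-13.
`weekday 1` advances to the next Monday; 2008-10-13 is already a Monday, so it stays at 2008-10-13.

2008-10-13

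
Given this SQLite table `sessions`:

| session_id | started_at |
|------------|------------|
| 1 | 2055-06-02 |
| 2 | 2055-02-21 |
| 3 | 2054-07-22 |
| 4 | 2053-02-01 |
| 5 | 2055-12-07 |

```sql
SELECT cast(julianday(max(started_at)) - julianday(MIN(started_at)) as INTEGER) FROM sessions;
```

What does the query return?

1039

MIN = 2053-02-01, MAX = 2055-12-07.
27 days remain in February 2053 after the 1st (28 − 1).
Full months from March 2053 through November 2055 contribute their day counts.
Then 7 days into December 2055.
Total: 27 + 31 + 30 + 31 + 30 + 31 + 31 + 30 + 31 + 30 + 31 + 31 + 28 + 31 + 30 + 31 + 30 + 31 + 31 + 30 + 31 + 30 + 31 + 31 + 28 + 31 + 30 + 31 + 30 + 31 + 31 + 30 + 31 + 30 + 7 = 1039.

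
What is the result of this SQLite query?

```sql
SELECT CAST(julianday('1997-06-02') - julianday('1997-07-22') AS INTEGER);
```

-50

28 days remain in June 1997 after the 2nd (30 − 2).
Then 22 days into July 1997.
Total: 28 + 22 = 50.
The subtraction is earlier − later, so the result is −50 → -50.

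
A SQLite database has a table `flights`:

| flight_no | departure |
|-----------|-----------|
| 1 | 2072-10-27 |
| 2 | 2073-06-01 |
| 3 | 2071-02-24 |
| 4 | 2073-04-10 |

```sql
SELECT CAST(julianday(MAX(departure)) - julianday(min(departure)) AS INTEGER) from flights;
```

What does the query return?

MIN = 2071-02-24, MAX = 2073-06-01.
4 days remain in February 2071 after the 24th (28 − 24).
Full months from March 2071 through May 2073 contribute their day counts.
Then 1 day into June 2073.
Total: 4 + 31 + 30 + 31 + 30 + 31 + 31 + 30 + 31 + 30 + 31 + 31 + 29 + 31 + 30 + 31 + 30 + 31 + 31 + 30 + 31 + 30 + 31 + 31 + 28 + 31 + 30 + 31 + 1 = 828.

828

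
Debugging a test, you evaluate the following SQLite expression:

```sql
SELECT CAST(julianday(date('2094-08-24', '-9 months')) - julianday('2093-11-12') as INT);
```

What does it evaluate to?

Adding -9 months to 2094-08-24 gives 2093-11-24.
Both dates are in November 2093: 24 − 12 = 12.

12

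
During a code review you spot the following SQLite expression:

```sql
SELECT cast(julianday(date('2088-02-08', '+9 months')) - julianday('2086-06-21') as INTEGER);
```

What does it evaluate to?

Adding +9 months to 2088-02-08 gives 2088-11-08.
9 days remain in June 2086 after the 21st (30 − 21).
Full months from July 2086 through October 2088 contribute their day counts.
Then 8 days into November 2088.
Total: 9 + 31 + 31 + 30 + 31 + 30 + 31 + 31 + 28 + 31 + 30 + 31 + 30 + 31 + 31 + 30 + 31 + 30 + 31 + 31 + 29 + 31 + 30 + 31 + 30 + 31 + 31 + 30 + 31 + 8 = 871.

871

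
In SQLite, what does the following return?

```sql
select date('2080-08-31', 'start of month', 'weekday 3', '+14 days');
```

`start of month` rewinds 2080-08-31 to 2080-08-01.
`weekday 3` advances to the next Wednesday; 2080-08-01 is a Thursday, so it moves forward to 2080-08-07.
Advancing 14 more days within August lands on 2080-08-21.

2080-08-21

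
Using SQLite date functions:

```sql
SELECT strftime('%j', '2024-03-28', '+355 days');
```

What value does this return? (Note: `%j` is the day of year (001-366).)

077

First apply '+355 days': 2024-03-28 → 2025-03-18.
Day-of-year for 2025-03-18: days since 2025-01-01 inclusive = 77, zero-padded to 077.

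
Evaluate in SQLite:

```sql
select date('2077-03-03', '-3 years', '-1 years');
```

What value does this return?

Adding -3 years to 2077-03-03 gives 2074-03-03.
Adding -1 year to 2074-03-03 gives 2073-03-03.

2073-03-03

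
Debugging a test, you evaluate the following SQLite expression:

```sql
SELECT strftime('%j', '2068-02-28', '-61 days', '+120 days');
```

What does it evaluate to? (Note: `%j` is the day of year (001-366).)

First apply '-61 days', '+120 days': 2068-02-28 → 2068-04-27.
Day-of-year for 2068-04-27: days since 2068-01-01 inclusive = 118, zero-padded to 118.

118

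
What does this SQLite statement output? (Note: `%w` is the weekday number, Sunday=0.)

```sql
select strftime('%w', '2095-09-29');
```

4

2095-09-29 is a Thursday; with Sunday=0 that is 4.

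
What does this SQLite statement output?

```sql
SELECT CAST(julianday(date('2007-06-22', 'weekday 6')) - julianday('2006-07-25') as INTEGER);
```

333

`weekday 6` advances to the next Saturday; 2007-06-22 is a Friday, so it moves forward to 2007-06-23.
6 days remain in July 2006 after the 25th (31 − 25).
Full months from August 2006 through May 2007 contribute their day counts.
Then 23 days into June 2007.
Total: 6 + 31 + 30 + 31 + 30 + 31 + 31 + 28 + 31 + 30 + 31 + 23 = 333.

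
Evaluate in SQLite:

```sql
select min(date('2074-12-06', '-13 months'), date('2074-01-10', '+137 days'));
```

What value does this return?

2073-11-06

date('2074-12-06', '-13 months') → 2073-11-06.
date('2074-01-10', '+137 days') → 2074-05-27.
Earlier of the two is 2073-11-06.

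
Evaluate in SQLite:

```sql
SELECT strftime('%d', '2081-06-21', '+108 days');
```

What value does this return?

First apply '+108 days': 2081-06-21 → 2081-10-07.
`%d` extracts the 2-digit day of month: 07.

07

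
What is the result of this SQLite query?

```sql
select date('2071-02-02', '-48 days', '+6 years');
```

2076-12-16

Applying '-48 days' to 2071-02-02: counting 48 days back gives 2070-12-16.
Adding +6 years to 2070-12-16 gives 2076-12-16.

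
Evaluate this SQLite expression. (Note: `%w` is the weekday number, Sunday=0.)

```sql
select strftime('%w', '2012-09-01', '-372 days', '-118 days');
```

First apply '-372 days', '-118 days': 2012-09-01 → 2011-04-30.
2011-04-30 is a Saturday; with Sunday=0 that is 6.

6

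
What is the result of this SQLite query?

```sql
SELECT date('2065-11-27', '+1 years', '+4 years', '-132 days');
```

Adding +1 year to 2065-11-27 gives 2066-11-27.
Adding +4 years to 2066-11-27 gives 2070-11-27.
Applying '-132 days' to 2070-11-27: counting 132 days back gives 2070-07-18.

2070-07-18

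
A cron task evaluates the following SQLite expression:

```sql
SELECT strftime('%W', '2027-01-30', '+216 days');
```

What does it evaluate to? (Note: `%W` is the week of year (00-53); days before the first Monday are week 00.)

First apply '+216 days': 2027-01-30 → 2027-09-03.
2027-09-03 is a Friday. SQLite's %W counts Mondays since the year started; the result is 35.

35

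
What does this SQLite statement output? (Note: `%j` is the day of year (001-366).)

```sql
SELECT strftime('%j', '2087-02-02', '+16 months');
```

154

First apply '+16 months': 2087-02-02 → 2088-06-02.
Day-of-year for 2088-06-02: days since 2088-01-01 inclusive = 154, zero-padded to 154.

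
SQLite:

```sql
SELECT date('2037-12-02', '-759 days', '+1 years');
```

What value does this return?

2036-11-04

Applying '-759 days' to 2037-12-02: counting 759 days back gives 2035-11-04.
Adding +1 year to 2035-11-04 gives 2036-11-04.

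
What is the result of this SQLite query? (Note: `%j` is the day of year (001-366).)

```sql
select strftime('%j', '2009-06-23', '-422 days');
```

First apply '-422 days': 2009-06-23 → 2008-04-27.
Day-of-year for 2008-04-27: days since 2008-01-01 inclusive = 118, zero-padded to 118.

118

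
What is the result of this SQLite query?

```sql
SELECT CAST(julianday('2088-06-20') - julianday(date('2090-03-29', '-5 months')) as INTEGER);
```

Adding -5 months to 2090-03-29 gives 2089-10-29.
10 days remain in June 2088 after the 20th (30 − 20).
Full months from July 2088 through September 2089 contribute their day counts.
Then 29 days into October 2089.
Total: 10 + 31 + 31 + 30 + 31 + 30 + 31 + 31 + 28 + 31 + 30 + 31 + 30 + 31 + 31 + 30 + 29 = 496.
The subtraction is earlier − later, so the result is −496 → -496.

-496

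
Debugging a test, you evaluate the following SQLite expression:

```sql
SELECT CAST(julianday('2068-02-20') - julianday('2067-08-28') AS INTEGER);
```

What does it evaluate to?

176

3 days remain in August 2067 after the 28th (31 − 28).
September 2067: 30 days.
October 2067: 31 days.
November 2067: 30 days.
December 2067: 31 days.
January 2068: 31 days.
Then 20 days into February 2068.
Total: 3 + 30 + 31 + 30 + 31 + 31 + 20 = 176.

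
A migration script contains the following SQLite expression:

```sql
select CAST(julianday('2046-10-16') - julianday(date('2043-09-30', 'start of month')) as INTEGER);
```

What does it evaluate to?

`start of month` rewinds 2043-09-30 to 2043-09-01.
29 days remain in September 2043 after the 1st (30 − 1).
Full months from October 2043 through September 2046 contribute their day counts.
Then 16 days into October 2046.
Total: 29 + 31 + 30 + 31 + 31 + 29 + 31 + 30 + 31 + 30 + 31 + 31 + 30 + 31 + 30 + 31 + 31 + 28 + 31 + 30 + 31 + 30 + 31 + 31 + 30 + 31 + 30 + 31 + 31 + 28 + 31 + 30 + 31 + 30 + 31 + 31 + 30 + 16 = 1141.

1141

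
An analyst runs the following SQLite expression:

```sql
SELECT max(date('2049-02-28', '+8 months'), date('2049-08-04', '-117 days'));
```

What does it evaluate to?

2049-10-28

date('2049-02-28', '+8 months') → 2049-10-28.
date('2049-08-04', '-117 days') → 2049-04-09.
Later of the two is 2049-10-28.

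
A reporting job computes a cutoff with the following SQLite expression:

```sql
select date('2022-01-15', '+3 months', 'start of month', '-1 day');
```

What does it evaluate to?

Adding +3 months to 2022-01-15 gives 2022-04-15.
`start of month` rewinds 2022-04-15 to 2022-04-01.
Going back 1 day from 2022-04-01 reaches 2022-03-31 (last day of March, 31 days).

2022-03-31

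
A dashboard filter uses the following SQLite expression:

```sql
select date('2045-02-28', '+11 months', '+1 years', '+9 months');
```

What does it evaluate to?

Adding +11 months to 2045-02-28 gives 2046-01-28.
Adding +1 year to 2046-01-28 gives 2047-01-28.
Adding +9 months to 2047-01-28 gives 2047-10-28.

2047-10-28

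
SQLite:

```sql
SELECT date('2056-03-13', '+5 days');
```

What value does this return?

2056-03-18

Advancing 5 more days within March lands on 2056-03-18.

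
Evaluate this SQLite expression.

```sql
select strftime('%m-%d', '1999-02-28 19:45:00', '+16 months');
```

06-28

First apply '+16 months': 1999-02-28 19:45:00 → 2000-06-28 19:45:00.
`%m-%d` extracts the month-day: 06-28.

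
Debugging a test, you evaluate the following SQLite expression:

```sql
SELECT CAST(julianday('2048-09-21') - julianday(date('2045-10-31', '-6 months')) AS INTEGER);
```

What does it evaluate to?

Adding -6 months to 2045-10-31 targets 2045-04-31. April 2045 has only 30 days, so SQLite normalizes the 1-day overflow forward to 2045-05-01.
30 days remain in May 2045 after the 1st (31 − 1).
Full months from June 2045 through August 2048 contribute their day counts.
Then 21 days into September 2048.
Total: 30 + 30 + 31 + 31 + 30 + 31 + 30 + 31 + 31 + 28 + 31 + 30 + 31 + 30 + 31 + 31 + 30 + 31 + 30 + 31 + 31 + 28 + 31 + 30 + 31 + 30 + 31 + 31 + 30 + 31 + 30 + 31 + 31 + 29 + 31 + 30 + 31 + 30 + 31 + 31 + 21 = 1239.

1239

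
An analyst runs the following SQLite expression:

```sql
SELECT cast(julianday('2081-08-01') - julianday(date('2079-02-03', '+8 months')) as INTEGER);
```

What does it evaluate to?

Adding +8 months to 2079-02-03 gives 2079-10-03.
28 days remain in October 2079 after the 3rd (31 − 3).
Full months from November 2079 through July 2081 contribute their day counts.
Then 1 day into August 2081.
Total: 28 + 30 + 31 + 31 + 29 + 31 + 30 + 31 + 30 + 31 + 31 + 30 + 31 + 30 + 31 + 31 + 28 + 31 + 30 + 31 + 30 + 31 + 1 = 668.

668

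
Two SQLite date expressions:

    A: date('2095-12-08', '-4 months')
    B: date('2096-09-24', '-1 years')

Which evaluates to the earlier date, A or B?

A = 2095-08-08.
B = 2095-09-24.
A is earlier.

A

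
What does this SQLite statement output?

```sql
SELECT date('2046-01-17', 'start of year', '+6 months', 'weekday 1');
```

2046-07-02

`start of year` rewinds 2046-01-17 to 2046-01-01.
Adding +6 months to 2046-01-01 gives 2046-07-01.
`weekday 1` advances to the next Monday; 2046-07-01 is a Sunday, so it moves forward to 2046-07-02.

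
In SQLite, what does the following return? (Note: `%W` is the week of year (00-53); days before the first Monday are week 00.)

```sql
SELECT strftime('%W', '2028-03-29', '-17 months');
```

First apply '-17 months': 2028-03-29 → 2026-10-29.
2026-10-29 is a Thursday. SQLite's %W counts Mondays since the year started; the result is 43.

43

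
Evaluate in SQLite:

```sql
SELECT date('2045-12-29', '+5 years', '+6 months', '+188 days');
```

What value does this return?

2052-01-03

Adding +5 years to 2045-12-29 gives 2050-12-29.
Adding +6 months to 2050-12-29 gives 2051-06-29.
Applying '+188 days' to 2051-06-29: counting 188 days forward gives 2052-01-03.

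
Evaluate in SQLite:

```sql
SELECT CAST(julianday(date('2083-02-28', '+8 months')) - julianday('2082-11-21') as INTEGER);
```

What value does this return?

Adding +8 months to 2083-02-28 gives 2083-10-28.
9 days remain in November 2082 after the 21st (30 − 21).
Full months from December 2082 through September 2083 contribute their day counts.
Then 28 days into October 2083.
Total: 9 + 31 + 31 + 28 + 31 + 30 + 31 + 30 + 31 + 31 + 30 + 28 = 341.

341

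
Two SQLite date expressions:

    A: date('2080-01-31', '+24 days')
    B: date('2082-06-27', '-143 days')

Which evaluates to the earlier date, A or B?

A

A = 2080-02-24.
B = 2082-02-04.
A is earlier.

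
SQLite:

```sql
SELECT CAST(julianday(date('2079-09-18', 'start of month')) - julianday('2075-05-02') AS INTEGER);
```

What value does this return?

1583

`start of month` rewinds 2079-09-18 to 2079-09-01.
29 days remain in May 2075 after the 2nd (31 − 2).
Full months from June 2075 through August 2079 contribute their day counts.
Then 1 day into September 2079.
Total: 29 + 30 + 31 + 31 + 30 + 31 + 30 + 31 + 31 + 29 + 31 + 30 + 31 + 30 + 31 + 31 + 30 + 31 + 30 + 31 + 31 + 28 + 31 + 30 + 31 + 30 + 31 + 31 + 30 + 31 + 30 + 31 + 31 + 28 + 31 + 30 + 31 + 30 + 31 + 31 + 30 + 31 + 30 + 31 + 31 + 28 + 31 + 30 + 31 + 30 + 31 + 31 + 1 = 1583.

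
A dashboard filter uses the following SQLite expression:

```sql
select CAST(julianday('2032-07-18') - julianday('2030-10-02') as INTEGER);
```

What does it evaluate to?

29 days remain in October 2030 after the 2nd (31 − 2).
Full months from November 2030 through June 2032 contribute their day counts.
Then 18 days into July 2032.
Total: 29 + 30 + 31 + 31 + 28 + 31 + 30 + 31 + 30 + 31 + 31 + 30 + 31 + 30 + 31 + 31 + 29 + 31 + 30 + 31 + 30 + 18 = 655.

655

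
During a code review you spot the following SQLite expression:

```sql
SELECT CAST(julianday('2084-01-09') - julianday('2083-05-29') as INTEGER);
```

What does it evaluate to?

2 days remain in May 2083 after the 29th (31 − 29).
Full months from June 2083 through December 2083 contribute their day counts.
Then 9 days into January 2084.
Total: 2 + 30 + 31 + 31 + 30 + 31 + 30 + 31 + 9 = 225.

225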